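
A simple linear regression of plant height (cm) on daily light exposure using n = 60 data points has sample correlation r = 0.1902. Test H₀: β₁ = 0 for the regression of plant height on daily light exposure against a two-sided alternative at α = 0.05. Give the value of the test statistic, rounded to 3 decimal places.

t = 1.475

t = r·√(n − 2)/√(1 − r²) = 0.1902·√58/√0.963824 = 1.475.
df = n − 2 = 58.
Two-sided p ≈ 0.1455, which is ≥ 0.05, so fail to reject H₀.
The data do not give significant evidence of a linear association between daily light exposure and plant height.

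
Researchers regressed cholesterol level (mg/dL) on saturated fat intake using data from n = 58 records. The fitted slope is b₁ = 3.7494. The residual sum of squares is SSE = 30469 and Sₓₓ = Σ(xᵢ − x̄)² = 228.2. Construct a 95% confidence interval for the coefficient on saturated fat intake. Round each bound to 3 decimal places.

(0.656, 6.843)

MSE = SSE/(n − 2) = 30469/56 = 544.089.
SE(b₁) = √(MSE/Sₓₓ) = √(544.089/228.2) = 1.54411.
df = n − 2 = 56.
t* = t_{0.025, 56} = 2.003241.
Margin = t* × SE = 2.003241 × 1.54411 = 3.09322.
CI: 3.7494 ± 3.09322 → (0.656, 6.843).
With 95% confidence, each one-unit increase in saturated fat intake is associated with a change of between 0.656 and 6.843 mg/dL in cholesterol level.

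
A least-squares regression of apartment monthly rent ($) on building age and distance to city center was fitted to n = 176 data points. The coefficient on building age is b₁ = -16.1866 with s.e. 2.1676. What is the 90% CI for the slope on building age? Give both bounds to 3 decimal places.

df = n − k − 1 = 176 − 2 − 1 = 173.
t* = t_{0.05, 173} = 1.653709.
Margin = t* × SE = 1.653709 × 2.1676 = 3.58458.
CI: -16.1866 ± 3.58458 → (-19.771, -12.602).
With 90% confidence, each one-unit increase in building age is associated with a change of between -19.771 and -12.602 $ in apartment monthly rent, holding the other predictors fixed.

(-19.771, -12.602)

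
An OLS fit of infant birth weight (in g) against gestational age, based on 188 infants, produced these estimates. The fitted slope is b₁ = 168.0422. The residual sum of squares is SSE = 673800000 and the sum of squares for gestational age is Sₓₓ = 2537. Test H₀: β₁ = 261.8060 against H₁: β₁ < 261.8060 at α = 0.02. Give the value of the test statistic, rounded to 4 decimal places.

MSE = SSE/(n − 2) = 673800000/186 = 3.62258e+06.
SE(b₁) = √(MSE/Sₓₓ) = √(3.62258e+06/2537) = 37.7876.
t = (168.0422 − 261.8060) / 37.7876 = -2.4813.
df = n − 2 = 186.
One-sided p ≈ 0.0070, which is < 0.02, so reject H₀.
There is evidence that the true slope on gestational age is below 261.8060 g per unit.

t = -2.4813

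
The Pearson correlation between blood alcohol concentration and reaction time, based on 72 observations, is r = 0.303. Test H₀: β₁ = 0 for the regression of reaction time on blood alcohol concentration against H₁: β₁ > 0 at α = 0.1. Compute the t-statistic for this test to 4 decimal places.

t = 2.6601

t = r·√(n − 2)/√(1 − r²) = 0.303·√70/√0.908191 = 2.6601.
df = n − 2 = 70.
One-sided p ≈ 0.0048, which is < 0.1, so reject H₀.
There is evidence of a linear association between blood alcohol concentration and reaction time.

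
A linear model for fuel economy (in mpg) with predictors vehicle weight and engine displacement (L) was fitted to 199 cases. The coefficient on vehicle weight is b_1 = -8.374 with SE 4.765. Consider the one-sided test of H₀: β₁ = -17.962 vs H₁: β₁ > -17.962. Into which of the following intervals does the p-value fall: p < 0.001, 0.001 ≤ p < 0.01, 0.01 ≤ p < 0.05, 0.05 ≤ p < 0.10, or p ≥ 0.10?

t = (-8.374 − (-17.962)) / 4.765 = 2.012.
df = n − k − 1 = 199 − 2 − 1 = 196.
One-sided p = P(T_{196} > t) ≈ 0.0228.
So 0.01 ≤ p < 0.05.

0.01 ≤ p < 0.05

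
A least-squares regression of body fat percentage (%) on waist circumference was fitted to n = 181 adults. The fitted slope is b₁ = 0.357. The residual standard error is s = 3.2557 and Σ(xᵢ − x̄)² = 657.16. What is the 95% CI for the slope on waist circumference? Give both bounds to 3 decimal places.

SE(b₁) = s/√Sₓₓ = 3.2557/√657.16 = 0.127001.
df = n − 2 = 179.
t* = t_{0.025, 179} = 1.973305.
Margin = t* × SE = 1.973305 × 0.127001 = 0.25061.
CI: 0.357 ± 0.25061 → (0.106, 0.608).
With 95% confidence, each one-unit increase in waist circumference is associated with a change of between 0.106 and 0.608 % in body fat percentage.

(0.106, 0.608)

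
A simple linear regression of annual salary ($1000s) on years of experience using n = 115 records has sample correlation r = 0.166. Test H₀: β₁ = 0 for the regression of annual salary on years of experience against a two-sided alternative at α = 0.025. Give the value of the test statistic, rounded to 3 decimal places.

t = r·√(n − 2)/√(1 − r²) = 0.166·√113/√0.972444 = 1.789.
df = n − 2 = 113.
Two-sided p ≈ 0.0762, which is ≥ 0.025, so fail to reject H₀.
The data do not give significant evidence of a linear association between years of experience and annual salary.

t = 1.789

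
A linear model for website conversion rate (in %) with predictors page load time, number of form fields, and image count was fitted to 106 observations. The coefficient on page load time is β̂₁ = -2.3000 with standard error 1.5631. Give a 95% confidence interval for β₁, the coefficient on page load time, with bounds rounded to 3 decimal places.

df = n − k − 1 = 106 − 3 − 1 = 102.
t* = t_{0.025, 102} = 1.983495.
Margin = t* × SE = 1.983495 × 1.5631 = 3.10040.
CI: -2.3000 ± 3.10040 → (-5.400, 0.800).
With 95% confidence, each one-unit increase in page load time is associated with a change of between -5.400 and 0.800 % in website conversion rate, holding the other predictors fixed.

(-5.400, 0.800)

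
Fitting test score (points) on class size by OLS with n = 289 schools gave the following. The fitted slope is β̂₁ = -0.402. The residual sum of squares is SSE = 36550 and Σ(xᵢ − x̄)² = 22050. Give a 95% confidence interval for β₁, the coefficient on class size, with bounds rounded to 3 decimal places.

(-0.552, -0.252)

MSE = SSE/(n − 2) = 36550/287 = 127.352.
SE(β̂₁) = √(MSE/Sₓₓ) = √(127.352/22050) = 0.0759973.
df = n − 2 = 287.
t* = t_{0.025, 287} = 1.968264.
Margin = t* × SE = 1.968264 × 0.0759973 = 0.14958.
CI: -0.402 ± 0.14958 → (-0.552, -0.252).
With 95% confidence, each one-unit increase in class size is associated with a change of between -0.552 and -0.252 points in test score.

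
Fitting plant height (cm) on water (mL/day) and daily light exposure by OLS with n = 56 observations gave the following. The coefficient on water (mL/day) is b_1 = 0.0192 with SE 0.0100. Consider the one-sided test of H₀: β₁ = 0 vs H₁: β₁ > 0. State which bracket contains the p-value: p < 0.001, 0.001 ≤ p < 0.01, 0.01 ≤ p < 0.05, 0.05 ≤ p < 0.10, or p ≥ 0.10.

t = 0.0192 / 0.0100 = 1.920.
df = n − k − 1 = 56 − 2 − 1 = 53.
One-sided p = P(T_{53} > t) ≈ 0.0301.
So 0.01 ≤ p < 0.05.

0.01 ≤ p < 0.05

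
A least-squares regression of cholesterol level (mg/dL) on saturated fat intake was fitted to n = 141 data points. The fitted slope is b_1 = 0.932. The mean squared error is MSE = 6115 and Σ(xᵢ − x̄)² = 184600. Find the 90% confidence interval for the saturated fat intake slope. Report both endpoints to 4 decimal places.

(0.6306, 1.2334)

SE(b_1) = √(MSE/Sₓₓ) = √(6115/184600) = 0.182005.
df = n − 2 = 139.
t* = t_{0.05, 139} = 1.65589.
Margin = t* × SE = 1.65589 × 0.182005 = 0.301380.
CI: 0.932 ± 0.301380 → (0.6306, 1.2334).
With 90% confidence, each one-unit increase in saturated fat intake is associated with a change of between 0.6306 and 1.2334 mg/dL in cholesterol level.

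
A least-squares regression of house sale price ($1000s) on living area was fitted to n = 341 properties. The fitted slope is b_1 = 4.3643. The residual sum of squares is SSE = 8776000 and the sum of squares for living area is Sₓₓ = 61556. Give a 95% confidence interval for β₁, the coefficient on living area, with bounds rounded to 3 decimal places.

(3.089, 5.640)

MSE = SSE/(n − 2) = 8776000/339 = 25887.9.
SE(b_1) = √(MSE/Sₓₓ) = √(25887.9/61556) = 0.648505.
df = n − 2 = 339.
t* = t_{0.025, 339} = 1.966986.
Margin = t* × SE = 1.966986 × 0.648505 = 1.27560.
CI: 4.3643 ± 1.27560 → (3.089, 5.640).
With 95% confidence, each one-unit increase in living area is associated with a change of between 3.089 and 5.640 $1000s in house sale price.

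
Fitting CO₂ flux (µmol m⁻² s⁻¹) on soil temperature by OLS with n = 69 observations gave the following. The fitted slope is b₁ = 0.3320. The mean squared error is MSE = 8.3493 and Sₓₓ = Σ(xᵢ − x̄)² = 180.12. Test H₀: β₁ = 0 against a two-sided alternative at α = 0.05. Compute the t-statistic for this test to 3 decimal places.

SE(b₁) = √(MSE/Sₓₓ) = √(8.3493/180.12) = 0.2153.
t = 0.3320 / 0.2153 = 1.542.
df = n − 2 = 67.
Two-sided p ≈ 0.1278, which is ≥ 0.05, so fail to reject H₀.
The data do not give significant evidence of an association between soil temperature and CO₂ flux.

t = 1.542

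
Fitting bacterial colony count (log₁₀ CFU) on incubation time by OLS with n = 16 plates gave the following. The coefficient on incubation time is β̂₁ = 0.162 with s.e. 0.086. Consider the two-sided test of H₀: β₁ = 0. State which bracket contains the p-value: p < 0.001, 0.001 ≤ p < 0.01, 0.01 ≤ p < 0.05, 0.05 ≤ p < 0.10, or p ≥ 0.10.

0.05 ≤ p < 0.10

t = 0.162 / 0.086 = 1.884.
df = n − 2 = 16 − 2 = 14.
Two-sided p = 2·P(T_{14} > |t|) ≈ 0.0805.
So 0.05 ≤ p < 0.10.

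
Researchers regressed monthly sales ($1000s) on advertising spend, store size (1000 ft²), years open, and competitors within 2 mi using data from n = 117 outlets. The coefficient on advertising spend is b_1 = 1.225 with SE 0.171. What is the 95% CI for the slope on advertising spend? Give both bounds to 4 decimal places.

(0.8862, 1.5638)

df = n − k − 1 = 117 − 4 − 1 = 112.
t* = t_{0.025, 112} = 1.981372.
Margin = t* × SE = 1.981372 × 0.171 = 0.338815.
CI: 1.225 ± 0.338815 → (0.8862, 1.5638).
With 95% confidence, each one-unit increase in advertising spend is associated with a change of between 0.8862 and 1.5638 $1000s in monthly sales, holding the other predictors fixed.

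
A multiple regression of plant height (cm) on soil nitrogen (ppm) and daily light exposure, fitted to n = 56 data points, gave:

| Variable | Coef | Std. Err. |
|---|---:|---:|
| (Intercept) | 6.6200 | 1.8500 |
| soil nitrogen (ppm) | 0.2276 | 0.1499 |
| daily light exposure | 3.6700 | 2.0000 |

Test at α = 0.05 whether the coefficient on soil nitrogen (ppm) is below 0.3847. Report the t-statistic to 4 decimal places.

Read off: b = 0.2276, SE = 0.1499 for soil nitrogen (ppm).
H₀: β₁ = 0.3847 vs H₁: β₁ < 0.3847.
t = (0.2276 − 0.3847) / 0.1499 = -1.0480.
df = n − k − 1 = 56 − 2 − 1 = 53.
One-sided p ≈ 0.1497, which is ≥ 0.05, so fail to reject H₀.
The data do not give significant evidence that the true slope on soil nitrogen (ppm) is below 0.3847 cm per unit, holding the other predictors fixed.

t = -1.0480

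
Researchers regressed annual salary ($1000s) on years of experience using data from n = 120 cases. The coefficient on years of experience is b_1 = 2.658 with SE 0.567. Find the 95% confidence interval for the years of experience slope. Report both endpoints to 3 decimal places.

df = n − 2 = 120 − 2 = 118.
t* = t_{0.025, 118} = 1.980272.
Margin = t* × SE = 1.980272 × 0.567 = 1.12281.
CI: 2.658 ± 1.12281 → (1.535, 3.781).
With 95% confidence, each one-unit increase in years of experience is associated with a change of between 1.535 and 3.781 $1000s in annual salary.

(1.535, 3.781)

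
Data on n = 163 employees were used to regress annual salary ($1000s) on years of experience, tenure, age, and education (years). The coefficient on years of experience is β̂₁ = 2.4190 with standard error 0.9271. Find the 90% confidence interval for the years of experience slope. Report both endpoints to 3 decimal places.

(0.885, 3.953)

df = n − k − 1 = 163 − 4 − 1 = 158.
t* = t_{0.05, 158} = 1.654555.
Margin = t* × SE = 1.654555 × 0.9271 = 1.53394.
CI: 2.4190 ± 1.53394 → (0.885, 3.953).
With 90% confidence, each one-unit increase in years of experience is associated with a change of between 0.885 and 3.953 $1000s in annual salary, holding the other predictors fixed.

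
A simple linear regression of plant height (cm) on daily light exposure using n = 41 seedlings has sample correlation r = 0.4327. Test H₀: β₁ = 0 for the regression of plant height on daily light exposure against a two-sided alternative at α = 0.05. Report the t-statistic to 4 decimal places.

t = r·√(n − 2)/√(1 − r²) = 0.4327·√39/√0.812771 = 2.9973.
df = n − 2 = 39.
Two-sided p ≈ 0.0047, which is < 0.05, so reject H₀.
There is evidence of a linear association between daily light exposure and plant height.

t = 2.9973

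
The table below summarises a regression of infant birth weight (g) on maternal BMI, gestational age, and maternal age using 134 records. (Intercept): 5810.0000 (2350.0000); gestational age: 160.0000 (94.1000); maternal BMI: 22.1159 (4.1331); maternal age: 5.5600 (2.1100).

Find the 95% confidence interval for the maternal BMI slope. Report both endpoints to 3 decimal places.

Read off: b = 22.1159, SE = 4.1331 for maternal BMI.
df = n − k − 1 = 134 − 3 − 1 = 130.
t* = t_{0.025, 130} = 1.97838.
Margin = t* × SE = 1.97838 × 4.1331 = 8.17684.
CI: 22.1159 ± 8.17684 → (13.939, 30.293).

(13.939, 30.293)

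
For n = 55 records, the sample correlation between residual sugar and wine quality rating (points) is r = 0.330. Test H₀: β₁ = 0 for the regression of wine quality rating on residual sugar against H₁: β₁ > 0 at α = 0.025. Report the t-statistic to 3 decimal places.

t = r·√(n − 2)/√(1 − r²) = 0.330·√53/√0.8911 = 2.545.
df = n − 2 = 53.
One-sided p ≈ 0.0069, which is < 0.025, so reject H₀.
There is evidence of a linear association between residual sugar and wine quality rating.

t = 2.545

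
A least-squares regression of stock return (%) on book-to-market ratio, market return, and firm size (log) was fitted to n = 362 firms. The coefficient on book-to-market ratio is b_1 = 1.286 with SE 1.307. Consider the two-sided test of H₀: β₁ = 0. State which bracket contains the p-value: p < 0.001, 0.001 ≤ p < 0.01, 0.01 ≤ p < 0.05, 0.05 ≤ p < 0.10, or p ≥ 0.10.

t = 1.286 / 1.307 = 0.984.
df = n − k − 1 = 362 − 3 − 1 = 358.
Two-sided p = 2·P(T_{358} > |t|) ≈ 0.3258.
So p ≥ 0.10.

p ≥ 0.10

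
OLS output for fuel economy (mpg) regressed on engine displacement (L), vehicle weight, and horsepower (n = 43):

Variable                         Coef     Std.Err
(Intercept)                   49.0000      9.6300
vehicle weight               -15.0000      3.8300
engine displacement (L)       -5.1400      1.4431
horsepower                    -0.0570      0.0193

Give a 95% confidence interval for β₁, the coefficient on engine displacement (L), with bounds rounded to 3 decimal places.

(-8.059, -2.221)

Read off: b = -5.1400, SE = 1.4431 for engine displacement (L).
df = n − k − 1 = 43 − 3 − 1 = 39.
t* = t_{0.025, 39} = 2.022691.
Margin = t* × SE = 2.022691 × 1.4431 = 2.91895.
CI: -5.1400 ± 2.91895 → (-8.059, -2.221).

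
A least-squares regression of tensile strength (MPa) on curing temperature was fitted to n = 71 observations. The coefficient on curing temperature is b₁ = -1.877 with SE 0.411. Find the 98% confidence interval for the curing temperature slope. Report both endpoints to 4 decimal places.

df = n − 2 = 71 − 2 = 69.
t* = t_{0.01, 69} = 2.381615.
Margin = t* × SE = 2.381615 × 0.411 = 0.978844.
CI: -1.877 ± 0.978844 → (-2.8558, -0.8982).
With 98% confidence, each one-unit increase in curing temperature is associated with a change of between -2.8558 and -0.8982 MPa in tensile strength.

(-2.8558, -0.8982)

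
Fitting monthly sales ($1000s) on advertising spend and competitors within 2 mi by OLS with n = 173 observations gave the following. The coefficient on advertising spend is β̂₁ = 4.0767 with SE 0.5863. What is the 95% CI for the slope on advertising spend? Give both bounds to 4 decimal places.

(2.9193, 5.2341)

df = n − k − 1 = 173 − 2 − 1 = 170.
t* = t_{0.025, 170} = 1.974017.
Margin = t* × SE = 1.974017 × 0.5863 = 1.157366.
CI: 4.0767 ± 1.157366 → (2.9193, 5.2341).
With 95% confidence, each one-unit increase in advertising spend is associated with a change of between 2.9193 and 5.2341 $1000s in monthly sales, holding the other predictors fixed.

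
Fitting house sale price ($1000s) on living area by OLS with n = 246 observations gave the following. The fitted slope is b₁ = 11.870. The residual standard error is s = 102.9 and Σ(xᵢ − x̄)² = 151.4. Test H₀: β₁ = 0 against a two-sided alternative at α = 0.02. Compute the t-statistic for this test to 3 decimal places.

SE(b₁) = s/√Sₓₓ = 102.9/√151.4 = 8.36281.
t = 11.870 / 8.36281 = 1.419.
df = n − 2 = 244.
Two-sided p ≈ 0.1571, which is ≥ 0.02, so fail to reject H₀.
The data do not give significant evidence of an association between living area and house sale price.

t = 1.419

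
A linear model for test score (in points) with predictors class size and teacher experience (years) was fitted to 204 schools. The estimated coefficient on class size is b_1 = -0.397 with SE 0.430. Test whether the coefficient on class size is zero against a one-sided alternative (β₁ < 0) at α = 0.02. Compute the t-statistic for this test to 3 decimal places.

H₀: β₁ = 0 vs H₁: β₁ < 0.
t = (b_1 − β₁⁰)/SE = -0.397 / 0.430 = -0.923.
df = n − k − 1 = 204 − 2 − 1 = 201.
One-sided p ≈ 0.1785, which is ≥ 0.02, so fail to reject H₀.
The data do not give significant evidence that the true slope on class size is negative, holding the other predictors fixed.

t = -0.923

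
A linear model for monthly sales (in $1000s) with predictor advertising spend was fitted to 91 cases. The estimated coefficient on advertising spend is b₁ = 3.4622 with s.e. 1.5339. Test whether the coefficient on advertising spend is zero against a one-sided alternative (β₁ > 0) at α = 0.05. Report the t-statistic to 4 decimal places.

t = 2.2571

H₀: β₁ = 0 vs H₁: β₁ > 0.
t = (b₁ − β₁⁰)/SE = 3.4622 / 1.5339 = 2.2571.
df = n − 2 = 91 − 2 = 89.
One-sided p ≈ 0.0132, which is < 0.05, so reject H₀.
There is evidence that the true slope on advertising spend is positive.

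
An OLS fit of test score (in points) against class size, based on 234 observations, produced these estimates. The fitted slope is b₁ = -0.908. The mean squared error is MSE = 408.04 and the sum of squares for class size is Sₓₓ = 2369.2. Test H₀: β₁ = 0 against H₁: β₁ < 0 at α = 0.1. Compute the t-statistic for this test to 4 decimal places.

SE(b₁) = √(MSE/Sₓₓ) = √(408.04/2369.2) = 0.415002.
t = -0.908 / 0.415002 = -2.1879.
df = n − 2 = 232.
One-sided p ≈ 0.0148, which is < 0.1, so reject H₀.
There is evidence that the true slope on class size is negative.

t = -2.1879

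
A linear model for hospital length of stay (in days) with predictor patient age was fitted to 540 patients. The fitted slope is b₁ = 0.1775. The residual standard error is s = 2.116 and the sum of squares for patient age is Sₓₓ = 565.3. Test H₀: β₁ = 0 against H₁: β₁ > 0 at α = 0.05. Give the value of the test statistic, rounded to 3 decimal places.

SE(b₁) = s/√Sₓₓ = 2.116/√565.3 = 0.0889972.
t = 0.1775 / 0.0889972 = 1.994.
df = n − 2 = 538.
One-sided p ≈ 0.0233, which is < 0.05, so reject H₀.
There is evidence that the true slope on patient age is positive.

t = 1.994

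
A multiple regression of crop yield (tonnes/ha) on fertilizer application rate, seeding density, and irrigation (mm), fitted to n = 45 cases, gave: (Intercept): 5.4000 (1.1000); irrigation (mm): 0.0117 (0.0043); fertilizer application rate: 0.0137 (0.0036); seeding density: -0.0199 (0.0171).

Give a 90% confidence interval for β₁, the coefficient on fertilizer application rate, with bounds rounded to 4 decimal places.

Read off: b = 0.0137, SE = 0.0036 for fertilizer application rate.
df = n − k − 1 = 45 − 3 − 1 = 41.
t* = t_{0.05, 41} = 1.682878.
Margin = t* × SE = 1.682878 × 0.0036 = 0.006058.
CI: 0.0137 ± 0.006058 → (0.0076, 0.0198).

(0.0076, 0.0198)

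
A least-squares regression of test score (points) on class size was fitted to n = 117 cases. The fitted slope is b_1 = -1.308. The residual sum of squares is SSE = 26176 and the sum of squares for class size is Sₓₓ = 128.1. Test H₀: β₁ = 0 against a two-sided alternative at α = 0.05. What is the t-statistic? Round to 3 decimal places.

t = -0.981

MSE = SSE/(n − 2) = 26176/115 = 227.617.
SE(b_1) = √(MSE/Sₓₓ) = √(227.617/128.1) = 1.33299.
t = -1.308 / 1.33299 = -0.981.
df = n − 2 = 115.
Two-sided p ≈ 0.3285, which is ≥ 0.05, so fail to reject H₀.
The data do not give significant evidence of an association between class size and test score.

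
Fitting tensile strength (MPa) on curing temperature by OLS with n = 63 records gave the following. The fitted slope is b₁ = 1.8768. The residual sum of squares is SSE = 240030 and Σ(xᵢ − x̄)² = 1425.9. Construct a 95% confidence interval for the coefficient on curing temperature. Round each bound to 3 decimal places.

(-1.445, 5.199)

MSE = SSE/(n − 2) = 240030/61 = 3934.92.
SE(b₁) = √(MSE/Sₓₓ) = √(3934.92/1425.9) = 1.66121.
df = n − 2 = 61.
t* = t_{0.025, 61} = 1.999624.
Margin = t* × SE = 1.999624 × 1.66121 = 3.32179.
CI: 1.8768 ± 3.32179 → (-1.445, 5.199).
With 95% confidence, each one-unit increase in curing temperature is associated with a change of between -1.445 and 5.199 MPa in tensile strength.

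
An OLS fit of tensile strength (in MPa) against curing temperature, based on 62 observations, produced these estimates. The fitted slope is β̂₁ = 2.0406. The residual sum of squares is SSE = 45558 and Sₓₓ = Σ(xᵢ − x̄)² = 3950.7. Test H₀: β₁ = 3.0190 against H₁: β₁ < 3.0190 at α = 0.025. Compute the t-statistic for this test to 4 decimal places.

MSE = SSE/(n − 2) = 45558/60 = 759.3.
SE(β̂₁) = √(MSE/Sₓₓ) = √(759.3/3950.7) = 0.438399.
t = (2.0406 − 3.0190) / 0.438399 = -2.2318.
df = n − 2 = 60.
One-sided p ≈ 0.0147, which is < 0.025, so reject H₀.
There is evidence that the true slope on curing temperature is below 3.0190 MPa per unit.

t = -2.2318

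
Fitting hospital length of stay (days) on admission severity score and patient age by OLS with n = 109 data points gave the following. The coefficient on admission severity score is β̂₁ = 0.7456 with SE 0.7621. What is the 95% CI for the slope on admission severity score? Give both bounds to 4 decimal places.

(-0.7653, 2.2565)

df = n − k − 1 = 109 − 2 − 1 = 106.
t* = t_{0.025, 106} = 1.982597.
Margin = t* × SE = 1.982597 × 0.7621 = 1.510937.
CI: 0.7456 ± 1.510937 → (-0.7653, 2.2565).
With 95% confidence, each one-unit increase in admission severity score is associated with a change of between -0.7653 and 2.2565 days in hospital length of stay, holding the other predictors fixed.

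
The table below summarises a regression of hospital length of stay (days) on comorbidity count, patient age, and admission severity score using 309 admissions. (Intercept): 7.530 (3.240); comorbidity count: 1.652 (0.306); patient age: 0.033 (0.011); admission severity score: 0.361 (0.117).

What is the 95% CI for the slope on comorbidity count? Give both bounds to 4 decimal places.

(1.0499, 2.2541)

Read off: b = 1.652, SE = 0.306 for comorbidity count.
df = n − k − 1 = 309 − 3 − 1 = 305.
t* = t_{0.025, 305} = 1.967772.
Margin = t* × SE = 1.967772 × 0.306 = 0.602138.
CI: 1.652 ± 0.602138 → (1.0499, 2.2541).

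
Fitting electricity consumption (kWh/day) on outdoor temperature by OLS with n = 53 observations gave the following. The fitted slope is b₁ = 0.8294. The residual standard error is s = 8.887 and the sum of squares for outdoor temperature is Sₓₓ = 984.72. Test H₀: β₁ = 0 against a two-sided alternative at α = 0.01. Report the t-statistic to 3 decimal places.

SE(b₁) = s/√Sₓₓ = 8.887/√984.72 = 0.283204.
t = 0.8294 / 0.283204 = 2.929.
df = n − 2 = 51.
Two-sided p ≈ 0.0051, which is < 0.01, so reject H₀.
There is evidence that outdoor temperature is associated with electricity consumption.

t = 2.929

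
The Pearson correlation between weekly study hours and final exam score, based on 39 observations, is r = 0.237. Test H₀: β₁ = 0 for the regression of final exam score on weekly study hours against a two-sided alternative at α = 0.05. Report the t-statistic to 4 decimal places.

t = r·√(n − 2)/√(1 − r²) = 0.237·√37/√0.943831 = 1.4839.
df = n − 2 = 37.
Two-sided p ≈ 0.1463, which is ≥ 0.05, so fail to reject H₀.
The data do not give significant evidence of a linear association between weekly study hours and final exam score.

t = 1.4839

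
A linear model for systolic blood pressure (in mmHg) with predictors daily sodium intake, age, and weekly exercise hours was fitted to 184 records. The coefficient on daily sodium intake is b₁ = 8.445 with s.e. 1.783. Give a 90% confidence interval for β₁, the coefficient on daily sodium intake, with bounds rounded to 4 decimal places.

df = n − k − 1 = 184 − 3 − 1 = 180.
t* = t_{0.05, 180} = 1.653363.
Margin = t* × SE = 1.653363 × 1.783 = 2.947946.
CI: 8.445 ± 2.947946 → (5.4971, 11.3929).
With 90% confidence, each one-unit increase in daily sodium intake is associated with a change of between 5.4971 and 11.3929 mmHg in systolic blood pressure, holding the other predictors fixed.

(5.4971, 11.3929)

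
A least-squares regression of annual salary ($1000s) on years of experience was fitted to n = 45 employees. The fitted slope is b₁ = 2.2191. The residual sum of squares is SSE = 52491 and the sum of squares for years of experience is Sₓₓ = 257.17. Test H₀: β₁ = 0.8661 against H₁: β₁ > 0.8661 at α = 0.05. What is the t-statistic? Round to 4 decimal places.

MSE = SSE/(n − 2) = 52491/43 = 1220.72.
SE(b₁) = √(MSE/Sₓₓ) = √(1220.72/257.17) = 2.1787.
t = (2.2191 − 0.8661) / 2.1787 = 0.6210.
df = n − 2 = 43.
One-sided p ≈ 0.2689, which is ≥ 0.05, so fail to reject H₀.
The data do not give significant evidence that the true slope on years of experience exceeds 0.8661 $1000s per unit.

t = 0.6210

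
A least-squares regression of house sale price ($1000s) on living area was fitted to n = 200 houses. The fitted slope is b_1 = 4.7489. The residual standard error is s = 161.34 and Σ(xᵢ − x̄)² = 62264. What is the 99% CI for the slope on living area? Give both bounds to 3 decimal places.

SE(b_1) = s/√Sₓₓ = 161.34/√62264 = 0.646582.
df = n − 2 = 198.
t* = t_{0.005, 198} = 2.600887.
Margin = t* × SE = 2.600887 × 0.646582 = 1.68169.
CI: 4.7489 ± 1.68169 → (3.067, 6.431).
With 99% confidence, each one-unit increase in living area is associated with a change of between 3.067 and 6.431 $1000s in house sale price.

(3.067, 6.431)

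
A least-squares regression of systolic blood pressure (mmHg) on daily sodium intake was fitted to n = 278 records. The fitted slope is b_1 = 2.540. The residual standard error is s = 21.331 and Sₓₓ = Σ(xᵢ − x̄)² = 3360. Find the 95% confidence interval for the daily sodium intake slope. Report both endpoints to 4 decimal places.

SE(b_1) = s/√Sₓₓ = 21.331/√3360 = 0.367995.
df = n − 2 = 276.
t* = t_{0.025, 276} = 1.968596.
Margin = t* × SE = 1.968596 × 0.367995 = 0.724433.
CI: 2.540 ± 0.724433 → (1.8156, 3.2644).
With 95% confidence, each one-unit increase in daily sodium intake is associated with a change of between 1.8156 and 3.2644 mmHg in systolic blood pressure.

(1.8156, 3.2644)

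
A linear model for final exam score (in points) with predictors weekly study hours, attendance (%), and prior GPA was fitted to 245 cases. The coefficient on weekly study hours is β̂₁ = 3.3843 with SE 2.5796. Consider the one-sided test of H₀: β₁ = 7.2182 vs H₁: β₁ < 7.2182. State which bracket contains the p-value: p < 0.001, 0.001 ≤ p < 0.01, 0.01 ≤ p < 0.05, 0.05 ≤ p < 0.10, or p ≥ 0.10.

0.05 ≤ p < 0.10

t = (3.3843 − 7.2182) / 2.5796 = -1.486.
df = n − k − 1 = 245 − 3 − 1 = 241.
One-sided p = P(T_{241} < t) ≈ 0.0693.
So 0.05 ≤ p < 0.10.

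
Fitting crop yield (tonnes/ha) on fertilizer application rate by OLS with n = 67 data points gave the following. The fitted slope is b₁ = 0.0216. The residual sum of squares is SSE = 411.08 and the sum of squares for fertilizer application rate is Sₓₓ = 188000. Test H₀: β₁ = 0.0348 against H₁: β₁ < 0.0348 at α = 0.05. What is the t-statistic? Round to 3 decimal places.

t = -2.276

MSE = SSE/(n − 2) = 411.08/65 = 6.32431.
SE(b₁) = √(MSE/Sₓₓ) = √(6.32431/188000) = 0.00579999.
t = (0.0216 − 0.0348) / 0.00579999 = -2.276.
df = n − 2 = 65.
One-sided p ≈ 0.0131, which is < 0.05, so reject H₀.
There is evidence that the true slope on fertilizer application rate is below 0.0348 tonnes/ha per unit.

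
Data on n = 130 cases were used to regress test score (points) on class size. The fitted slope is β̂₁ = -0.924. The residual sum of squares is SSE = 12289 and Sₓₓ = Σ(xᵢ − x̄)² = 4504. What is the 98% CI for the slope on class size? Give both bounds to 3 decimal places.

MSE = SSE/(n − 2) = 12289/128 = 96.0078.
SE(β̂₁) = √(MSE/Sₓₓ) = √(96.0078/4504) = 0.146.
df = n − 2 = 128.
t* = t_{0.01, 128} = 2.355834.
Margin = t* × SE = 2.355834 × 0.146 = 0.34395.
CI: -0.924 ± 0.34395 → (-1.268, -0.580).
With 98% confidence, each one-unit increase in class size is associated with a change of between -1.268 and -0.580 points in test score.

(-1.268, -0.580)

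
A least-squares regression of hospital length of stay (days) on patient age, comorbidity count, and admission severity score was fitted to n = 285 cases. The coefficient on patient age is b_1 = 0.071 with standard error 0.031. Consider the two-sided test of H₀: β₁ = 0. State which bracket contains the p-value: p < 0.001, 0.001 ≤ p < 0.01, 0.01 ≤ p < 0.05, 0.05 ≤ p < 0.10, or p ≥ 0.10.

t = 0.071 / 0.031 = 2.290.
df = n − k − 1 = 285 − 3 − 1 = 281.
Two-sided p = 2·P(T_{281} > |t|) ≈ 0.0227.
So 0.01 ≤ p < 0.05.

0.01 ≤ p < 0.05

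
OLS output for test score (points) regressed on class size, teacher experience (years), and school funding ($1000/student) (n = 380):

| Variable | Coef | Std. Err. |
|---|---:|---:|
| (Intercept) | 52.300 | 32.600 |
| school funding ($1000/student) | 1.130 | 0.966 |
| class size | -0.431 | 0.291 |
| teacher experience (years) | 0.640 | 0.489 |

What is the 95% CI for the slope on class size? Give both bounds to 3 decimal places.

(-1.003, 0.141)

Read off: b = -0.431, SE = 0.291 for class size.
df = n − k − 1 = 380 − 3 − 1 = 376.
t* = t_{0.025, 376} = 1.966293.
Margin = t* × SE = 1.966293 × 0.291 = 0.57219.
CI: -0.431 ± 0.57219 → (-1.003, 0.141).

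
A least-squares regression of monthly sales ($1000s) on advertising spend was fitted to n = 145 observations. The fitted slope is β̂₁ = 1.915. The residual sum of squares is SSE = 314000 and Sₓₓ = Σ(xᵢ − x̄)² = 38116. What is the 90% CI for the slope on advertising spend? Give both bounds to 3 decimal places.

MSE = SSE/(n − 2) = 314000/143 = 2195.8.
SE(β̂₁) = √(MSE/Sₓₓ) = √(2195.8/38116) = 0.240018.
df = n − 2 = 143.
t* = t_{0.05, 143} = 1.655579.
Margin = t* × SE = 1.655579 × 0.240018 = 0.39737.
CI: 1.915 ± 0.39737 → (1.518, 2.312).
With 90% confidence, each one-unit increase in advertising spend is associated with a change of between 1.518 and 2.312 $1000s in monthly sales.

(1.518, 2.312)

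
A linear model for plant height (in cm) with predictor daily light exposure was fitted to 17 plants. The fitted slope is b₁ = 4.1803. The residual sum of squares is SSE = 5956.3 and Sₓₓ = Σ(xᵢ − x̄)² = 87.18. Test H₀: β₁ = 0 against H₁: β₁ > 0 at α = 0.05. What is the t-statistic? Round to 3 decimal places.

MSE = SSE/(n − 2) = 5956.3/15 = 397.087.
SE(b₁) = √(MSE/Sₓₓ) = √(397.087/87.18) = 2.1342.
t = 4.1803 / 2.1342 = 1.959.
df = n − 2 = 15.
One-sided p ≈ 0.0345, which is < 0.05, so reject H₀.
There is evidence that the true slope on daily light exposure is positive.

t = 1.959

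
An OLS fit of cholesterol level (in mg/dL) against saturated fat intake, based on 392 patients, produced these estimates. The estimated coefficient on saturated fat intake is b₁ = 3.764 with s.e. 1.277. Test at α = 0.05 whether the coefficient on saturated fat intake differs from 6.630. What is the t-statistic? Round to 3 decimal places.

H₀: β₁ = 6.630 vs H₁: β₁ ≠ 6.630.
t = (b₁ − β₁⁰)/SE = (3.764 − 6.630) / 1.277 = -2.244.
df = n − 2 = 392 − 2 = 390.
Two-sided p ≈ 0.0254, which is < 0.05, so reject H₀.
There is evidence that the true slope on saturated fat intake differs from 6.630 mg/dL per unit.

t = -2.244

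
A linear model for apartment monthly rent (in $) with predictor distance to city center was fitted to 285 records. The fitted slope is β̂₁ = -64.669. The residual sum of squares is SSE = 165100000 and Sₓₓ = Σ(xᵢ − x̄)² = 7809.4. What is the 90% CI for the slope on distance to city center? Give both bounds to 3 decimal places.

MSE = SSE/(n − 2) = 165100000/283 = 583392.
SE(β̂₁) = √(MSE/Sₓₓ) = √(583392/7809.4) = 8.64314.
df = n − 2 = 283.
t* = t_{0.05, 283} = 1.650256.
Margin = t* × SE = 1.650256 × 8.64314 = 14.26339.
CI: -64.669 ± 14.26339 → (-78.932, -50.406).
With 90% confidence, each one-unit increase in distance to city center is associated with a change of between -78.932 and -50.406 $ in apartment monthly rent.

(-78.932, -50.406)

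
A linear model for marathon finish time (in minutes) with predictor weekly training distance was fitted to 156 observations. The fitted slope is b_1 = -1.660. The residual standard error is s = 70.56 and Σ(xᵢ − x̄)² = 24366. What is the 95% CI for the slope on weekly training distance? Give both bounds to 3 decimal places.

SE(b_1) = s/√Sₓₓ = 70.56/√24366 = 0.452029.
df = n − 2 = 154.
t* = t_{0.025, 154} = 1.975488.
Margin = t* × SE = 1.975488 × 0.452029 = 0.89298.
CI: -1.660 ± 0.89298 → (-2.553, -0.767).
With 95% confidence, each one-unit increase in weekly training distance is associated with a change of between -2.553 and -0.767 minutes in marathon finish time.

(-2.553, -0.767)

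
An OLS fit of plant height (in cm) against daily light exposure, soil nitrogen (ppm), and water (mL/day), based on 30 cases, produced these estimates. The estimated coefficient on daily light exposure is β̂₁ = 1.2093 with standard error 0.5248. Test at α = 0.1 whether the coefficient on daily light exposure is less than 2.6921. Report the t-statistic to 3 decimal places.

t = -2.825

H₀: β₁ = 2.6921 vs H₁: β₁ < 2.6921.
t = (β̂₁ − β₁⁰)/SE = (1.2093 − 2.6921) / 0.5248 = -2.825.
df = n − k − 1 = 30 − 3 − 1 = 26.
One-sided p ≈ 0.0045, which is < 0.1, so reject H₀.
There is evidence that the true slope on daily light exposure is below 2.6921 cm per unit, holding the other predictors fixed.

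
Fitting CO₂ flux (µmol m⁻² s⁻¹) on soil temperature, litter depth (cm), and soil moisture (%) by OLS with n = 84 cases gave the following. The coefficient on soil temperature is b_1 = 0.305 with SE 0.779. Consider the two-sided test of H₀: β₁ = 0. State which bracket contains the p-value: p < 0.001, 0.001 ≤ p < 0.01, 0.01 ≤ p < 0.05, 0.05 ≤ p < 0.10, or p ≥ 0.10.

t = 0.305 / 0.779 = 0.392.
df = n − k − 1 = 84 − 3 − 1 = 80.
Two-sided p = 2·P(T_{80} > |t|) ≈ 0.6964.
So p ≥ 0.10.

p ≥ 0.10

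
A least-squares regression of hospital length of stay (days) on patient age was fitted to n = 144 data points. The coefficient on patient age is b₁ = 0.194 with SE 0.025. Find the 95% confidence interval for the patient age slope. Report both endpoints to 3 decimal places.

(0.145, 0.243)

df = n − 2 = 144 − 2 = 142.
t* = t_{0.025, 142} = 1.976811.
Margin = t* × SE = 1.976811 × 0.025 = 0.04942.
CI: 0.194 ± 0.04942 → (0.145, 0.243).
With 95% confidence, each one-unit increase in patient age is associated with a change of between 0.145 and 0.243 days in hospital length of stay.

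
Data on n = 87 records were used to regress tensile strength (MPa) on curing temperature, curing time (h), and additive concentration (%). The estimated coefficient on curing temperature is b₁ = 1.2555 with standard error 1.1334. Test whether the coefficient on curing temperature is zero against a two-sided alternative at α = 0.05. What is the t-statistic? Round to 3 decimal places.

t = 1.108

H₀: β₁ = 0 vs H₁: β₁ ≠ 0.
t = (b₁ − β₁⁰)/SE = 1.2555 / 1.1334 = 1.108.
df = n − k − 1 = 87 − 3 − 1 = 83.
Two-sided p ≈ 0.2712, which is ≥ 0.05, so fail to reject H₀.
The data do not give significant evidence of an association between curing temperature and tensile strength, after adjusting for the other predictors.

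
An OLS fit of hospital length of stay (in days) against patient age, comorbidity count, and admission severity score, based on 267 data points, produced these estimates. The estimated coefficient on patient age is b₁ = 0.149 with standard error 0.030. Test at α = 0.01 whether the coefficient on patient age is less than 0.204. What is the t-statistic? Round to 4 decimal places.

H₀: β₁ = 0.204 vs H₁: β₁ < 0.204.
t = (b₁ − β₁⁰)/SE = (0.149 − 0.204) / 0.030 = -1.8333.
df = n − k − 1 = 267 − 3 − 1 = 263.
One-sided p ≈ 0.0339, which is ≥ 0.01, so fail to reject H₀.
The data do not give significant evidence that the true slope on patient age is below 0.204 days per unit, holding the other predictors fixed.

t = -1.8333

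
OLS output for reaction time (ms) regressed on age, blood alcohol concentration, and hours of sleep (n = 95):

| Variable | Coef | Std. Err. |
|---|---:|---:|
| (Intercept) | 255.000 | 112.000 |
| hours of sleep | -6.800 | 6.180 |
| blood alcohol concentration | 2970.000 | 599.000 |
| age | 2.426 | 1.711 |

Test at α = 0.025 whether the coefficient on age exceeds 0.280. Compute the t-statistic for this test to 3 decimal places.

t = 1.254

Read off: b = 2.426, SE = 1.711 for age.
H₀: β₁ = 0.280 vs H₁: β₁ > 0.280.
t = (2.426 − 0.280) / 1.711 = 1.254.
df = n − k − 1 = 95 − 3 − 1 = 91.
One-sided p ≈ 0.1065, which is ≥ 0.025, so fail to reject H₀.
The data do not give significant evidence that the true slope on age exceeds 0.280 ms per unit, holding the other predictors fixed.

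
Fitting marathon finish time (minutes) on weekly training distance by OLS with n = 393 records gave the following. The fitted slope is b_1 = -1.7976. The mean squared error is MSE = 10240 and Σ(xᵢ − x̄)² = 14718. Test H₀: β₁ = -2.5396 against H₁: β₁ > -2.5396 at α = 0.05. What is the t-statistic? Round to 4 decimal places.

SE(b_1) = √(MSE/Sₓₓ) = √(10240/14718) = 0.834114.
t = (-1.7976 − (-2.5396)) / 0.834114 = 0.8896.
df = n − 2 = 391.
One-sided p ≈ 0.1871, which is ≥ 0.05, so fail to reject H₀.
The data do not give significant evidence that the true slope on weekly training distance exceeds -2.5396 minutes per unit.

t = 0.8896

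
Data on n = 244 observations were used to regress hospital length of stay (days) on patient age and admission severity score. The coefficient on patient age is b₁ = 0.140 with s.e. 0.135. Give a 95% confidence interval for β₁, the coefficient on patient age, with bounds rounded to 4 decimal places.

(-0.1259, 0.4059)

df = n − k − 1 = 244 − 2 − 1 = 241.
t* = t_{0.025, 241} = 1.969856.
Margin = t* × SE = 1.969856 × 0.135 = 0.265931.
CI: 0.140 ± 0.265931 → (-0.1259, 0.4059).
With 95% confidence, each one-unit increase in patient age is associated with a change of between -0.1259 and 0.4059 days in hospital length of stay, holding the other predictors fixed.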